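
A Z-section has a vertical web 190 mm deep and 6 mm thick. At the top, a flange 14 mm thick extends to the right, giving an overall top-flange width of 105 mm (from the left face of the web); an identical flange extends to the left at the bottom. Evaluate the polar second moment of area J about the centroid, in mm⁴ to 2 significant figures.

Decompose the section into non-overlapping parts with the origin at the bottom-left of its bounding rectangle.
Web: 6 × 190, A = 1 140 mm², y = 95 mm, Ī = 3 429 500 mm⁴.
Top flange (beyond web): 99 × 14, A = 1 386 mm², y = 183 mm, Ī = 22 638 mm⁴.
Bottom flange (beyond web): 99 × 14, A = 1 386 mm², y = 7 mm, Ī = 22 638 mm⁴.
Centroid: ȳ = ΣA·y / ΣA = 95 mm.
Transfer each piece to the centroidal x-axis using Ī + A·d² with d = y − 95:
  web: d = 0 mm → contributes +3 429 500 mm⁴
  top flange (beyond web): d = 88 mm → contributes +10 755 822 mm⁴
  bottom flange (beyond web): d = -88 mm → contributes +10 755 822 mm⁴
Total I = 24 941 144 mm⁴.
For the y-axis: x̄ = 102 mm.
Repeating about the centroidal y-axis gives I_y = 9 907 776 mm⁴.
Polar second moment: J = I_x + I_y = 34 848 920 mm⁴.

J ≈ 3.5 × 10⁷ mm⁴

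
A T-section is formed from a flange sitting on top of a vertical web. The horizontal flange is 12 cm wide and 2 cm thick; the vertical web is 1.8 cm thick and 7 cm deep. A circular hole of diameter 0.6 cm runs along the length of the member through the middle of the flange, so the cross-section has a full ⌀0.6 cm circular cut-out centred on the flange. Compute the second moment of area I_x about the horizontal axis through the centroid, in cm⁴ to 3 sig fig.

Decompose the section into non-overlapping parts with the origin at the bottom-left of its bounding rectangle.
Flange: 12 × 2, A = 24 cm², y = 8 cm, Ī = 8 cm⁴.
Web: 1.8 × 7, A = 12.6 cm², y = 3.5 cm, Ī = 51.45 cm⁴.
Hole (subtracted): ⌀0.6, A = 0.28274 cm², y = 8 cm, Ī = 0.0063617 cm⁴.
Centroid: ȳ = ΣA·y / ΣA = 6.4388 cm.
Transfer each piece to the horizontal axis through the centroid using Ī + A·d² with d = y − 6.4388:
  flange: d = 1.5612 cm → contributes +66.499 cm⁴
  web: d = -2.9388 cm → contributes +160.27 cm⁴
  hole: d = 1.5612 cm → contributes −0.69554 cm⁴
Total I = 226.07 cm⁴.

I_x ≈ 226 cm⁴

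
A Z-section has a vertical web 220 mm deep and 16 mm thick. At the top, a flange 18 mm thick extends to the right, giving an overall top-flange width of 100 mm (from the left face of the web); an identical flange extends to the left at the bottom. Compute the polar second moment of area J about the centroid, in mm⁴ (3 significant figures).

J ≈ 5.45 × 10⁷ mm⁴

Split into non-overlapping primitives; take the origin at the lower-left of the bounding box.
Web: 16 × 220, A = 3 520 mm², y = 110 mm, Ī = 14 197 333 mm⁴.
Top flange (beyond web): 84 × 18, A = 1 512 mm², y = 211 mm, Ī = 40 824 mm⁴.
Bottom flange (beyond web): 84 × 18, A = 1 512 mm², y = 9 mm, Ī = 40 824 mm⁴.
Centroid: ȳ = ΣA·y / ΣA = 110 mm.
Transfer each piece to the centroidal x-axis using Ī + A·d² with d = y − 110:
  web: d = 0 mm → contributes +14 197 333 mm⁴
  top flange (beyond web): d = 101 mm → contributes +15 464 736 mm⁴
  bottom flange (beyond web): d = -101 mm → contributes +15 464 736 mm⁴
Total I = 45 126 805 mm⁴.
For the y-axis: x̄ = 92 mm.
Repeating about the centroidal y-axis gives I_y = 9 413 205 mm⁴.
Polar second moment: J = I_x + I_y = 54 540 011 mm⁴.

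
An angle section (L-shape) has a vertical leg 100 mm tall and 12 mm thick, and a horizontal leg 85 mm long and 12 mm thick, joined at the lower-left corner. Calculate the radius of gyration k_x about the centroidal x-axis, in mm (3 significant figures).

Split into non-overlapping primitives; take the origin at the lower-left of the bounding box.
Vertical leg: 12 × 100, A = 1 200 mm², y = 50 mm, Ī = 1 000 000 mm⁴.
Horizontal leg (remainder): 73 × 12, A = 876 mm², y = 6 mm, Ī = 10 512 mm⁴.
Centroid: ȳ = ΣA·y / ΣA = 31.434 mm.
Transfer each piece to the centroidal x-axis using Ī + A·d² with d = y − 31.434:
  vertical leg: d = 18.566 mm → contributes +1 413 657 mm⁴
  horizontal leg (remainder): d = -25.434 mm → contributes +577 165 mm⁴
Total I = 1 990 822 mm⁴.
Radius of gyration: k = √(I/A) = √(1 990 822 / 2 076) = 30.967 mm.

k_x ≈ 31.0 mm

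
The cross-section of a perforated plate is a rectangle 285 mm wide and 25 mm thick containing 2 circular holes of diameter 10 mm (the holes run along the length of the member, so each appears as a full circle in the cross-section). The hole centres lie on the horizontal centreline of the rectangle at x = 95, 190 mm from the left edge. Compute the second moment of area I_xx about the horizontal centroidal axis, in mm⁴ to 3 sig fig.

I_xx ≈ 3.70 × 10⁵ mm⁴

Treat the section as a set of non-overlapping primitives; coordinates are from the bounding-box lower-left.
Plate: 285 × 25, A = 7 125 mm², y = 12.5 mm, Ī = 371 094 mm⁴.
Hole 1 (subtracted): ⌀10, A = 78.54 mm², y = 12.5 mm, Ī = 490.87 mm⁴.
Hole 2 (subtracted): ⌀10, A = 78.54 mm², y = 12.5 mm, Ī = 490.87 mm⁴.
By symmetry the centroid is at mid-height, ȳ = 12.5 mm.
All pieces are centred on the horizontal centroidal axis, so I = ΣĪ (holes subtracted) = 370 112 mm⁴.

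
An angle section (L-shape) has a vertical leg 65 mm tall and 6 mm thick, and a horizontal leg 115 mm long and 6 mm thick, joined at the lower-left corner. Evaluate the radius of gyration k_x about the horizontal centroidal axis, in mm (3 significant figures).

Decompose the section into non-overlapping parts with the origin at the bottom-left of its bounding rectangle.
Vertical leg: 6 × 65, A = 390 mm², y = 32.5 mm, Ī = 137 313 mm⁴.
Horizontal leg (remainder): 109 × 6, A = 654 mm², y = 3 mm, Ī = 1 962 mm⁴.
Centroid: ȳ = ΣA·y / ΣA = 14.02 mm.
Transfer each piece to the horizontal centroidal axis using Ī + A·d² with d = y − 14.02:
  vertical leg: d = 18.48 mm → contributes +270 500 mm⁴
  horizontal leg (remainder): d = -11.02 mm → contributes +81 386 mm⁴
Total I = 351 886 mm⁴.
Radius of gyration: k = √(I/A) = √(351 886 / 1 044) = 18.359 mm.

k_x ≈ 18.4 mm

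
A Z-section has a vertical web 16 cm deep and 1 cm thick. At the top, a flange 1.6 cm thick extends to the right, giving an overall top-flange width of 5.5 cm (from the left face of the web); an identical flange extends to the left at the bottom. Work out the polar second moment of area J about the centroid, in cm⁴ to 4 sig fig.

Decompose the section into non-overlapping parts with the origin at the bottom-left of its bounding rectangle.
Web: 1 × 16, A = 16 cm², y = 8 cm, Ī = 341.333 cm⁴.
Top flange (beyond web): 4.5 × 1.6, A = 7.2 cm², y = 15.2 cm, Ī = 1.536 cm⁴.
Bottom flange (beyond web): 4.5 × 1.6, A = 7.2 cm², y = 0.8 cm, Ī = 1.536 cm⁴.
Centroid: ȳ = ΣA·y / ΣA = 8 cm.
Transfer each piece to the centroidal x-axis using Ī + A·d² with d = y − 8:
  web: d = 0 cm → contributes +341.333 cm⁴
  top flange (beyond web): d = 7.2 cm → contributes +374.784 cm⁴
  bottom flange (beyond web): d = -7.2 cm → contributes +374.784 cm⁴
Total I = 1090.9 cm⁴.
For the y-axis: x̄ = 5 cm.
Repeating about the centroidal y-axis gives I_y = 134.533 cm⁴.
Polar second moment: J = I_x + I_y = 1225.43 cm⁴.

J ≈ 1225 cm⁴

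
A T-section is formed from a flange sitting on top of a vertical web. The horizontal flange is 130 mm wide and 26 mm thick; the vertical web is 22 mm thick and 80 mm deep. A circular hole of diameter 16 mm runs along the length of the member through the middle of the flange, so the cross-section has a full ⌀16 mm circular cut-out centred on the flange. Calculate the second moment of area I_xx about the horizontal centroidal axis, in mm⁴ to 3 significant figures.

I_xx ≈ 4.31 × 10⁶ mm⁴

Treat the section as a set of non-overlapping primitives; coordinates are from the bounding-box lower-left.
Flange: 130 × 26, A = 3 380 mm², y = 93 mm, Ī = 190 407 mm⁴.
Web: 22 × 80, A = 1 760 mm², y = 40 mm, Ī = 938 667 mm⁴.
Hole (subtracted): ⌀16, A = 201.06 mm², y = 93 mm, Ī = 3 217 mm⁴.
Centroid: ȳ = ΣA·y / ΣA = 74.113 mm.
Transfer each piece to the horizontal centroidal axis using Ī + A·d² with d = y − 74.113:
  flange: d = 18.887 mm → contributes +1 396 072 mm⁴
  web: d = -34.113 mm → contributes +2 986 815 mm⁴
  hole: d = 18.887 mm → contributes −74 937 mm⁴
Total I = 4 307 950 mm⁴.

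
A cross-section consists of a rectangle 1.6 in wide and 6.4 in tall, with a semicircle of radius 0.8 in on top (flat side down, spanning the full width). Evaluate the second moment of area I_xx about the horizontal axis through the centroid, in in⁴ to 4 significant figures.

I_xx ≈ 46.47 in⁴

Break the section into simple shapes (no overlaps), measuring from the bottom-left corner of the bounding box.
Rectangular body: 1.6 × 6.4, A = 10.24 in², y = 3.2 in, Ī = 34.9525 in⁴.
Semicircular cap: semicircle r = 0.8, A = 1.00531 in², y = 6.73953 in, Ī = 0.0449565 in⁴.
Centroid: ȳ = ΣA·y / ΣA = 3.51643 in.
Transfer each piece to the horizontal axis through the centroid using Ī + A·d² with d = y − 3.51643:
  rectangular body: d = -0.316427 in → contributes +35.9778 in⁴
  semicircular cap: d = 3.2231 in → contributes +10.4885 in⁴
Total I = 46.4663 in⁴.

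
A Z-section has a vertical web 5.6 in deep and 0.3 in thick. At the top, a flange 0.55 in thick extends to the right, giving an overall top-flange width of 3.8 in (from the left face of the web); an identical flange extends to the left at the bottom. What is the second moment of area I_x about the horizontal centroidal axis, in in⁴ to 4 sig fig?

Break the section into simple shapes (no overlaps), measuring from the bottom-left corner of the bounding box.
Web: 0.3 × 5.6, A = 1.68 in², y = 2.8 in, Ī = 4.3904 in⁴.
Top flange (beyond web): 3.5 × 0.55, A = 1.925 in², y = 5.325 in, Ī = 0.048526 in⁴.
Bottom flange (beyond web): 3.5 × 0.55, A = 1.925 in², y = 0.275 in, Ī = 0.048526 in⁴.
Centroid: ȳ = ΣA·y / ΣA = 2.8 in.
Transfer each piece to the horizontal centroidal axis using Ī + A·d² with d = y − 2.8:
  web: d = 0 in → contributes +4.3904 in⁴
  top flange (beyond web): d = 2.525 in → contributes +12.3216 in⁴
  bottom flange (beyond web): d = -2.525 in → contributes +12.3216 in⁴
Total I = 29.0336 in⁴.

I_x ≈ 29.03 in⁴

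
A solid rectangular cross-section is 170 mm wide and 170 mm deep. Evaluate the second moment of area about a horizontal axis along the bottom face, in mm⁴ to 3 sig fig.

I_base ≈ 2.78 × 10⁸ mm⁴

The section: 170 × 170, A = 28 900 mm², y = 85 mm, Ī = 69 600 833 mm⁴.
Transfer it to a horizontal axis along the bottom face using Ī + A·d² with d = y − 0:
  the section: d = 85 mm → contributes +278 403 333 mm⁴
Total I = 278 403 333 mm⁴.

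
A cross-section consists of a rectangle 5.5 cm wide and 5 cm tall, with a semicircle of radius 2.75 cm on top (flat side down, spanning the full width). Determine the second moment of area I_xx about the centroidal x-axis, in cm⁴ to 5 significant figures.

I_xx ≈ 175.13 cm⁴

Split into non-overlapping primitives; take the origin at the lower-left of the bounding box.
Rectangular body: 5.5 × 5, A = 27.5 cm², y = 2.5 cm, Ī = 57.29167 cm⁴.
Semicircular cap: semicircle r = 2.75, A = 11.87915 cm², y = 6.167136 cm, Ī = 6.277155 cm⁴.
Centroid: ȳ = ΣA·y / ΣA = 3.606231 cm.
Transfer each piece to the centroidal x-axis using Ī + A·d² with d = y − 3.606231:
  rectangular body: d = -1.106231 cm → contributes +90.94474 cm⁴
  semicircular cap: d = 2.560905 cm → contributes +84.18337 cm⁴
Total I = 175.1281 cm⁴.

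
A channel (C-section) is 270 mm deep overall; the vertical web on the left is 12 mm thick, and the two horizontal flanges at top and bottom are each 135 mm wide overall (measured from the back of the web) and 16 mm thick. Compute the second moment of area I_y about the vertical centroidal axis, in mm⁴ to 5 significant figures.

Break the section into simple shapes (no overlaps), measuring from the bottom-left corner of the bounding box.
Web: 12 × 270, A = 3 240 mm², x = 6 mm, Ī = 38 880 mm⁴.
Top flange (beyond web): 123 × 16, A = 1 968 mm², x = 73.5 mm, Ī = 2 481 156 mm⁴.
Bottom flange (beyond web): 123 × 16, A = 1 968 mm², x = 73.5 mm, Ī = 2 481 156 mm⁴.
Centroid: x̄ = ΣA·x / ΣA = 43.02341 mm.
Transfer each piece to the vertical centroidal axis using Ī + A·d² with d = x − 43.02341:
  web: d = -37.02341 mm → contributes +4 480 055 mm⁴
  top flange (beyond web): d = 30.47659 mm → contributes +4 309 079 mm⁴
  bottom flange (beyond web): d = 30.47659 mm → contributes +4 309 079 mm⁴
Total I = 13 098 212 mm⁴.

I_y ≈ 1.3098 × 10⁷ mm⁴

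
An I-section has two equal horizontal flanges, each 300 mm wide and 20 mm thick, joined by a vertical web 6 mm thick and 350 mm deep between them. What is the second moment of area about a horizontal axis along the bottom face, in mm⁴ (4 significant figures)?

I_base ≈ 9.687 × 10⁸ mm⁴

Decompose the section into non-overlapping parts with the origin at the bottom-left of its bounding rectangle.
Bottom flange: 300 × 20, A = 6 000 mm², y = 10 mm, Ī = 200 000 mm⁴.
Web: 6 × 350, A = 2 100 mm², y = 195 mm, Ī = 21 437 500 mm⁴.
Top flange: 300 × 20, A = 6 000 mm², y = 380 mm, Ī = 200 000 mm⁴.
Transfer each piece to a horizontal axis along the bottom face using Ī + A·d² with d = y − 0:
  bottom flange: d = 10 mm → contributes +800 000 mm⁴
  web: d = 195 mm → contributes +101 290 000 mm⁴
  top flange: d = 380 mm → contributes +866 600 000 mm⁴
Total I = 968 690 000 mm⁴.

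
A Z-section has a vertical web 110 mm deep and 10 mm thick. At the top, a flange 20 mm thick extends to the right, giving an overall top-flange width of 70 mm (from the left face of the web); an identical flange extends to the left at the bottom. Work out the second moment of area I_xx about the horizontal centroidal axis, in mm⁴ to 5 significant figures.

Break the section into simple shapes (no overlaps), measuring from the bottom-left corner of the bounding box.
Web: 10 × 110, A = 1 100 mm², y = 55 mm, Ī = 1 109 167 mm⁴.
Top flange (beyond web): 60 × 20, A = 1 200 mm², y = 100 mm, Ī = 40 000 mm⁴.
Bottom flange (beyond web): 60 × 20, A = 1 200 mm², y = 10 mm, Ī = 40 000 mm⁴.
Centroid: ȳ = ΣA·y / ΣA = 55 mm.
Transfer each piece to the horizontal centroidal axis using Ī + A·d² with d = y − 55:
  web: d = 0 mm → contributes +1 109 167 mm⁴
  top flange (beyond web): d = 45 mm → contributes +2 470 000 mm⁴
  bottom flange (beyond web): d = -45 mm → contributes +2 470 000 mm⁴
Total I = 6 049 167 mm⁴.

I_xx ≈ 6.0492 × 10⁶ mm⁴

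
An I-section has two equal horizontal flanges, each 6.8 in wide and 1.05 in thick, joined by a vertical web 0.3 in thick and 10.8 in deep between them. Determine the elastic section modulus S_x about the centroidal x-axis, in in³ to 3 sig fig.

Break the section into simple shapes (no overlaps), measuring from the bottom-left corner of the bounding box.
Bottom flange: 6.8 × 1.05, A = 7.14 in², y = 0.525 in, Ī = 0.65599 in⁴.
Web: 0.3 × 10.8, A = 3.24 in², y = 6.45 in, Ī = 31.493 in⁴.
Top flange: 6.8 × 1.05, A = 7.14 in², y = 12.375 in, Ī = 0.65599 in⁴.
By symmetry the centroid is at mid-height, ȳ = 6.45 in.
Transfer each piece to the centroidal x-axis using Ī + A·d² with d = y − 6.45:
  bottom flange: d = -5.925 in → contributes +251.31 in⁴
  web: d = 0 in → contributes +31.493 in⁴
  top flange: d = 5.925 in → contributes +251.31 in⁴
Total I = 534.11 in⁴.
Extreme fibre distance c = 6.45 in; S = I/c = 82.808 in³.

S_x ≈ 82.8 in³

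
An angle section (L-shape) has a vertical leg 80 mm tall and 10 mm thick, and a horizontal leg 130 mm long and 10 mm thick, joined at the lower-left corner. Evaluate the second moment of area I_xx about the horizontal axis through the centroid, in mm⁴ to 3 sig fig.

I_xx ≈ 1.02 × 10⁶ mm⁴

Split into non-overlapping primitives; take the origin at the lower-left of the bounding box.
Vertical leg: 10 × 80, A = 800 mm², y = 40 mm, Ī = 426 667 mm⁴.
Horizontal leg (remainder): 120 × 10, A = 1 200 mm², y = 5 mm, Ī = 10 000 mm⁴.
Centroid: ȳ = ΣA·y / ΣA = 19 mm.
Transfer each piece to the horizontal axis through the centroid using Ī + A·d² with d = y − 19:
  vertical leg: d = 21 mm → contributes +779 467 mm⁴
  horizontal leg (remainder): d = -14 mm → contributes +245 200 mm⁴
Total I = 1 024 667 mm⁴.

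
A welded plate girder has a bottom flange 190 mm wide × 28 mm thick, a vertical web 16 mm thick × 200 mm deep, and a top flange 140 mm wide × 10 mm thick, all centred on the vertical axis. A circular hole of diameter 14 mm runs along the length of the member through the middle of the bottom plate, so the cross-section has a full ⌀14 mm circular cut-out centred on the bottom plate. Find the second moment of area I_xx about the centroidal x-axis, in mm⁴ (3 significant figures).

I_xx ≈ 7.36 × 10⁷ mm⁴

Decompose the section into non-overlapping parts with the origin at the bottom-left of its bounding rectangle.
Bottom plate: 190 × 28, A = 5 320 mm², y = 14 mm, Ī = 347 573 mm⁴.
Web plate: 16 × 200, A = 3 200 mm², y = 128 mm, Ī = 10 666 667 mm⁴.
Top plate: 140 × 10, A = 1 400 mm², y = 233 mm, Ī = 11 667 mm⁴.
Hole (subtracted): ⌀14, A = 153.94 mm², y = 14 mm, Ī = 1885.7 mm⁴.
Centroid: ȳ = ΣA·y / ΣA = 82.748 mm.
Transfer each piece to the centroidal x-axis using Ī + A·d² with d = y − 82.748:
  bottom plate: d = -68.748 mm → contributes +25 491 631 mm⁴
  web plate: d = 45.252 mm → contributes +17 219 364 mm⁴
  top plate: d = 150.25 mm → contributes +31 617 476 mm⁴
  hole: d = -68.748 mm → contributes −729 447 mm⁴
Total I = 73 599 023 mm⁴.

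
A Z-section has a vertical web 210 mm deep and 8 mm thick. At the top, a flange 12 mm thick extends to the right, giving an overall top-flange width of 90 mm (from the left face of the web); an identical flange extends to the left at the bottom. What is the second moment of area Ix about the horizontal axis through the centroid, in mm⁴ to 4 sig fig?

Treat the section as a set of non-overlapping primitives; coordinates are from the bounding-box lower-left.
Web: 8 × 210, A = 1 680 mm², y = 105 mm, Ī = 6 174 000 mm⁴.
Top flange (beyond web): 82 × 12, A = 984 mm², y = 204 mm, Ī = 11 808 mm⁴.
Bottom flange (beyond web): 82 × 12, A = 984 mm², y = 6 mm, Ī = 11 808 mm⁴.
Centroid: ȳ = ΣA·y / ΣA = 105 mm.
Transfer each piece to the horizontal axis through the centroid using Ī + A·d² with d = y − 105:
  web: d = 0 mm → contributes +6 174 000 mm⁴
  top flange (beyond web): d = 99 mm → contributes +9 655 992 mm⁴
  bottom flange (beyond web): d = -99 mm → contributes +9 655 992 mm⁴
Total I = 25 485 984 mm⁴.

Ix ≈ 2.549 × 10⁷ mm⁴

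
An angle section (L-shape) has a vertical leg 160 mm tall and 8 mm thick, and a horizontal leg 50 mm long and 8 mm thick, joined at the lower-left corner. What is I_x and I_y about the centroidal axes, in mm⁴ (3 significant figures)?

I_x ≈ 4.27 × 10⁶ mm⁴, I_y ≈ 2.23 × 10⁵ mm⁴

Treat the section as a set of non-overlapping primitives; coordinates are from the bounding-box lower-left.
Vertical leg: 8 × 160, A = 1 280 mm², y = 80 mm, Ī = 2 730 667 mm⁴.
Horizontal leg (remainder): 42 × 8, A = 336 mm², y = 4 mm, Ī = 1 792 mm⁴.
Centroid: ȳ = ΣA·y / ΣA = 64.198 mm.
Transfer each piece to the centroidal x-axis using Ī + A·d² with d = y − 64.198:
  vertical leg: d = 15.802 mm → contributes +3 050 286 mm⁴
  horizontal leg (remainder): d = -60.198 mm → contributes +1 219 389 mm⁴
Total I = 4 269 675 mm⁴.
For the y-axis: x̄ = 9.198 mm.
Repeating about the centroidal y-axis gives I_y = 222 555 mm⁴.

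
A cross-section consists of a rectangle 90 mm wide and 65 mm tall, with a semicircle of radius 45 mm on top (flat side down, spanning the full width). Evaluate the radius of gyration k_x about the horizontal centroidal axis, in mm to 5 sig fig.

k_x ≈ 29.755 mm

Decompose the section into non-overlapping parts with the origin at the bottom-left of its bounding rectangle.
Rectangular body: 90 × 65, A = 5 850 mm², y = 32.5 mm, Ī = 2 059 688 mm⁴.
Semicircular cap: semicircle r = 45, A = 3180.863 mm², y = 84.09859 mm, Ī = 450072.1 mm⁴.
Centroid: ȳ = ΣA·y / ΣA = 50.67413 mm.
Transfer each piece to the horizontal centroidal axis using Ī + A·d² with d = y − 50.67413:
  rectangular body: d = -18.17413 mm → contributes +3 991 936 mm⁴
  semicircular cap: d = 33.42447 mm → contributes +4 003 716 mm⁴
Total I = 7 995 652 mm⁴.
Radius of gyration: k = √(I/A) = √(7 995 652 / 9030.863) = 29.75516 mm.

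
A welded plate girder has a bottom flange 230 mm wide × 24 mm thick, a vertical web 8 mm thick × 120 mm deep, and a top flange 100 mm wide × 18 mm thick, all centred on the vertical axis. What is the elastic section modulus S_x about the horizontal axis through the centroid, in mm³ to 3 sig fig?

S_x ≈ 2.67 × 10⁵ mm³

Split into non-overlapping primitives; take the origin at the lower-left of the bounding box.
Bottom plate: 230 × 24, A = 5 520 mm², y = 12 mm, Ī = 264 960 mm⁴.
Web plate: 8 × 120, A = 960 mm², y = 84 mm, Ī = 1 152 000 mm⁴.
Top plate: 100 × 18, A = 1 800 mm², y = 153 mm, Ī = 48 600 mm⁴.
Centroid: ȳ = ΣA·y / ΣA = 51 mm.
Transfer each piece to the horizontal axis through the centroid using Ī + A·d² with d = y − 51:
  bottom plate: d = -39 mm → contributes +8 660 880 mm⁴
  web plate: d = 33 mm → contributes +2 197 440 mm⁴
  top plate: d = 102 mm → contributes +18 775 800 mm⁴
Total I = 29 634 120 mm⁴.
Extreme fibre distance c = 111 mm; S = I/c = 266 974 mm³.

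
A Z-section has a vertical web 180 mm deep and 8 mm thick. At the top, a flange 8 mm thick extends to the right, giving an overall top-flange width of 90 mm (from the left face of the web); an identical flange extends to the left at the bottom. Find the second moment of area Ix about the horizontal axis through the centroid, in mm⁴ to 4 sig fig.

Ix ≈ 1.360 × 10⁷ mm⁴

Treat the section as a set of non-overlapping primitives; coordinates are from the bounding-box lower-left.
Web: 8 × 180, A = 1 440 mm², y = 90 mm, Ī = 3 888 000 mm⁴.
Top flange (beyond web): 82 × 8, A = 656 mm², y = 176 mm, Ī = 3498.67 mm⁴.
Bottom flange (beyond web): 82 × 8, A = 656 mm², y = 4 mm, Ī = 3498.67 mm⁴.
Centroid: ȳ = ΣA·y / ΣA = 90 mm.
Transfer each piece to the horizontal axis through the centroid using Ī + A·d² with d = y − 90:
  web: d = 0 mm → contributes +3 888 000 mm⁴
  top flange (beyond web): d = 86 mm → contributes +4 855 275 mm⁴
  bottom flange (beyond web): d = -86 mm → contributes +4 855 275 mm⁴
Total I = 13 598 549 mm⁴.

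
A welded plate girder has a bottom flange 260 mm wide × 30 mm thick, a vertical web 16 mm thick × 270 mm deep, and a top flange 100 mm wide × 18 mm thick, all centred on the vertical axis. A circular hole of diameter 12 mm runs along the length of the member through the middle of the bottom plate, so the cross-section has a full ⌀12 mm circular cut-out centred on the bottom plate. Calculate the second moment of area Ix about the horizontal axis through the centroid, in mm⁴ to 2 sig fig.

Ix ≈ 1.8 × 10⁸ mm⁴

Break the section into simple shapes (no overlaps), measuring from the bottom-left corner of the bounding box.
Bottom plate: 260 × 30, A = 7 800 mm², y = 15 mm, Ī = 585 000 mm⁴.
Web plate: 16 × 270, A = 4 320 mm², y = 165 mm, Ī = 26 244 000 mm⁴.
Top plate: 100 × 18, A = 1 800 mm², y = 309 mm, Ī = 48 600 mm⁴.
Hole (subtracted): ⌀12, A = 113.1 mm², y = 15 mm, Ī = 1 018 mm⁴.
Centroid: ȳ = ΣA·y / ΣA = 100.3 mm.
Transfer each piece to the horizontal axis through the centroid using Ī + A·d² with d = y − 100.3:
  bottom plate: d = -85.26 mm → contributes +57 287 549 mm⁴
  web plate: d = 64.74 mm → contributes +44 349 325 mm⁴
  top plate: d = 208.7 mm → contributes +78 477 620 mm⁴
  hole: d = -85.26 mm → contributes −823 185 mm⁴
Total I = 179 291 308 mm⁴.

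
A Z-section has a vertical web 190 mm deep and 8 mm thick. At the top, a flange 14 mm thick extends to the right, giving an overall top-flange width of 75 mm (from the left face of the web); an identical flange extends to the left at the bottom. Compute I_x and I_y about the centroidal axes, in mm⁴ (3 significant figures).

Decompose the section into non-overlapping parts with the origin at the bottom-left of its bounding rectangle.
Web: 8 × 190, A = 1 520 mm², y = 95 mm, Ī = 4 572 667 mm⁴.
Top flange (beyond web): 67 × 14, A = 938 mm², y = 183 mm, Ī = 15 321 mm⁴.
Bottom flange (beyond web): 67 × 14, A = 938 mm², y = 7 mm, Ī = 15 321 mm⁴.
Centroid: ȳ = ΣA·y / ΣA = 95 mm.
Transfer each piece to the centroidal x-axis using Ī + A·d² with d = y − 95:
  web: d = 0 mm → contributes +4 572 667 mm⁴
  top flange (beyond web): d = 88 mm → contributes +7 279 193 mm⁴
  bottom flange (beyond web): d = -88 mm → contributes +7 279 193 mm⁴
Total I = 19 131 052 mm⁴.
For the y-axis: x̄ = 71 mm.
Repeating about the centroidal y-axis gives I_y = 3 348 012 mm⁴.

I_x ≈ 1.91 × 10⁷ mm⁴, I_y ≈ 3.35 × 10⁶ mm⁴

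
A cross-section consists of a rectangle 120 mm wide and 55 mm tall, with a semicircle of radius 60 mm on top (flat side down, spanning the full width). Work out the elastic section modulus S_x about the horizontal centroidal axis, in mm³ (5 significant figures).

S_x ≈ 1.8442 × 10⁵ mm³

Treat the section as a set of non-overlapping primitives; coordinates are from the bounding-box lower-left.
Rectangular body: 120 × 55, A = 6 600 mm², y = 27.5 mm, Ī = 1 663 750 mm⁴.
Semicircular cap: semicircle r = 60, A = 5654.867 mm², y = 80.46479 mm, Ī = 1 422 450 mm⁴.
Centroid: ȳ = ΣA·y / ΣA = 51.93999 mm.
Transfer each piece to the horizontal centroidal axis using Ī + A·d² with d = y − 51.93999:
  rectangular body: d = -24.43999 mm → contributes +5 606 017 mm⁴
  semicircular cap: d = 28.5248 mm → contributes +6 023 613 mm⁴
Total I = 11 629 630 mm⁴.
Extreme fibre distance c = 63.06001 mm; S = I/c = 184421.6 mm³.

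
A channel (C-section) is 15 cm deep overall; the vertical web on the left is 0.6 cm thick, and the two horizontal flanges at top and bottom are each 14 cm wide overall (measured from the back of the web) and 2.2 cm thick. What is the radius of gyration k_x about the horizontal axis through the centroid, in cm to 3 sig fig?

Treat the section as a set of non-overlapping primitives; coordinates are from the bounding-box lower-left.
Web: 0.6 × 15, A = 9 cm², y = 7.5 cm, Ī = 168.75 cm⁴.
Top flange (beyond web): 13.4 × 2.2, A = 29.48 cm², y = 13.9 cm, Ī = 11.89 cm⁴.
Bottom flange (beyond web): 13.4 × 2.2, A = 29.48 cm², y = 1.1 cm, Ī = 11.89 cm⁴.
By symmetry the centroid is at mid-height, ȳ = 7.5 cm.
Transfer each piece to the horizontal axis through the centroid using Ī + A·d² with d = y − 7.5:
  web: d = 0 cm → contributes +168.75 cm⁴
  top flange (beyond web): d = 6.4 cm → contributes +1219.4 cm⁴
  bottom flange (beyond web): d = -6.4 cm → contributes +1219.4 cm⁴
Total I = 2607.5 cm⁴.
Radius of gyration: k = √(I/A) = √(2607.5 / 67.96) = 6.1942 cm.

k_x ≈ 6.19 cm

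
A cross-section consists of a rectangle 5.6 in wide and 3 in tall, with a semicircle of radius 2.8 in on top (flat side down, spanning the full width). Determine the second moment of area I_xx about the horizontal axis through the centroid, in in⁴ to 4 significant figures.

Treat the section as a set of non-overlapping primitives; coordinates are from the bounding-box lower-left.
Rectangular body: 5.6 × 3, A = 16.8 in², y = 1.5 in, Ī = 12.6 in⁴.
Semicircular cap: semicircle r = 2.8, A = 12.315 in², y = 4.18836 in, Ī = 6.74628 in⁴.
Centroid: ȳ = ΣA·y / ΣA = 2.63712 in.
Transfer each piece to the horizontal axis through the centroid using Ī + A·d² with d = y − 2.63712:
  rectangular body: d = -1.13712 in → contributes +34.323 in⁴
  semicircular cap: d = 1.55124 in → contributes +36.3805 in⁴
Total I = 70.7035 in⁴.

I_xx ≈ 70.70 in⁴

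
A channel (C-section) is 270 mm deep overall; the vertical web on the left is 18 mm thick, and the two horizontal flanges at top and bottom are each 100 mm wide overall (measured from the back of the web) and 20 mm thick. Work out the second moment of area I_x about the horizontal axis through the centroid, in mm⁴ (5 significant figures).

Break the section into simple shapes (no overlaps), measuring from the bottom-left corner of the bounding box.
Web: 18 × 270, A = 4 860 mm², y = 135 mm, Ī = 29 524 500 mm⁴.
Top flange (beyond web): 82 × 20, A = 1 640 mm², y = 260 mm, Ī = 54666.67 mm⁴.
Bottom flange (beyond web): 82 × 20, A = 1 640 mm², y = 10 mm, Ī = 54666.67 mm⁴.
By symmetry the centroid is at mid-height, ȳ = 135 mm.
Transfer each piece to the horizontal axis through the centroid using Ī + A·d² with d = y − 135:
  web: d = 0 mm → contributes +29 524 500 mm⁴
  top flange (beyond web): d = 125 mm → contributes +25 679 667 mm⁴
  bottom flange (beyond web): d = -125 mm → contributes +25 679 667 mm⁴
Total I = 80 883 833 mm⁴.

I_x ≈ 8.0884 × 10⁷ mm⁴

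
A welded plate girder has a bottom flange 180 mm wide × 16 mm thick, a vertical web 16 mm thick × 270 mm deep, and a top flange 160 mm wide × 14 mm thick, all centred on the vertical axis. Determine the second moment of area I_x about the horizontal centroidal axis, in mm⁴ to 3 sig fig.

Split into non-overlapping primitives; take the origin at the lower-left of the bounding box.
Bottom plate: 180 × 16, A = 2 880 mm², y = 8 mm, Ī = 61 440 mm⁴.
Web plate: 16 × 270, A = 4 320 mm², y = 151 mm, Ī = 26 244 000 mm⁴.
Top plate: 160 × 14, A = 2 240 mm², y = 293 mm, Ī = 36 587 mm⁴.
Centroid: ȳ = ΣA·y / ΣA = 141.07 mm.
Transfer each piece to the horizontal centroidal axis using Ī + A·d² with d = y − 141.07:
  bottom plate: d = -133.07 mm → contributes +51 057 711 mm⁴
  web plate: d = 9.9322 mm → contributes +26 670 162 mm⁴
  top plate: d = 151.93 mm → contributes +51 743 390 mm⁴
Total I = 129 471 263 mm⁴.

I_x ≈ 1.29 × 10⁸ mm⁴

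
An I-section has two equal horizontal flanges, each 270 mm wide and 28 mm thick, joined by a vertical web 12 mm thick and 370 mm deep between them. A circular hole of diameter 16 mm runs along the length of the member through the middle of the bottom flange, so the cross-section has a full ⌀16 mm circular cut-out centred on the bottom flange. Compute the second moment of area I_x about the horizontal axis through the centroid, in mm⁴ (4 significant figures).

I_x ≈ 6.424 × 10⁸ mm⁴

Treat the section as a set of non-overlapping primitives; coordinates are from the bounding-box lower-left.
Bottom flange: 270 × 28, A = 7 560 mm², y = 14 mm, Ī = 493 920 mm⁴.
Web: 12 × 370, A = 4 440 mm², y = 213 mm, Ī = 50 653 000 mm⁴.
Top flange: 270 × 28, A = 7 560 mm², y = 412 mm, Ī = 493 920 mm⁴.
Hole (subtracted): ⌀16, A = 201.062 mm², y = 14 mm, Ī = 3216.99 mm⁴.
Centroid: ȳ = ΣA·y / ΣA = 215.067 mm.
Transfer each piece to the horizontal axis through the centroid using Ī + A·d² with d = y − 215.067:
  bottom flange: d = -201.067 mm → contributes +306 128 569 mm⁴
  web: d = -2.06681 mm → contributes +50 671 966 mm⁴
  top flange: d = 196.933 mm → contributes +293 690 979 mm⁴
  hole: d = -201.067 mm → contributes −8 131 721 mm⁴
Total I = 642 359 794 mm⁴.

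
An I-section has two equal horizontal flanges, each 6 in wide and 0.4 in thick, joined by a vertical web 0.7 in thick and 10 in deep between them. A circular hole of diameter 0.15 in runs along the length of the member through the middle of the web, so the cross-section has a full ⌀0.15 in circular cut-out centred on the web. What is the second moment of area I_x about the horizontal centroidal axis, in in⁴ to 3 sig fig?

Decompose the section into non-overlapping parts with the origin at the bottom-left of its bounding rectangle.
Bottom flange: 6 × 0.4, A = 2.4 in², y = 0.2 in, Ī = 0.032 in⁴.
Web: 0.7 × 10, A = 7 in², y = 5.4 in, Ī = 58.333 in⁴.
Top flange: 6 × 0.4, A = 2.4 in², y = 10.6 in, Ī = 0.032 in⁴.
Hole (subtracted): ⌀0.15, A = 0.017671 in², y = 5.4 in, Ī = 0.00002485 in⁴.
By symmetry the centroid is at mid-height, ȳ = 5.4 in.
Transfer each piece to the horizontal centroidal axis using Ī + A·d² with d = y − 5.4:
  bottom flange: d = -5.2 in → contributes +64.928 in⁴
  web: d = 0 in → contributes +58.333 in⁴
  top flange: d = 5.2 in → contributes +64.928 in⁴
  hole: d = 0 in → contributes −0.00002485 in⁴
Total I = 188.19 in⁴.

I_x ≈ 188 in⁴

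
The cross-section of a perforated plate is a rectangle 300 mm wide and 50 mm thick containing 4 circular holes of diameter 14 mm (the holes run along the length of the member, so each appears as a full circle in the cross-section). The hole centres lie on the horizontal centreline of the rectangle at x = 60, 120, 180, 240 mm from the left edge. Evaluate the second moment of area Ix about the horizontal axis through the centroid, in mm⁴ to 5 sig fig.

Ix ≈ 3.1175 × 10⁶ mm⁴

Break the section into simple shapes (no overlaps), measuring from the bottom-left corner of the bounding box.
Plate: 300 × 50, A = 15 000 mm², y = 25 mm, Ī = 3 125 000 mm⁴.
Hole 1 (subtracted): ⌀14, A = 153.938 mm², y = 25 mm, Ī = 1885.741 mm⁴.
Hole 2 (subtracted): ⌀14, A = 153.938 mm², y = 25 mm, Ī = 1885.741 mm⁴.
Hole 3 (subtracted): ⌀14, A = 153.938 mm², y = 25 mm, Ī = 1885.741 mm⁴.
Hole 4 (subtracted): ⌀14, A = 153.938 mm², y = 25 mm, Ī = 1885.741 mm⁴.
By symmetry the centroid is at mid-height, ȳ = 25 mm.
All pieces are centred on the horizontal axis through the centroid, so I = ΣĪ (holes subtracted) = 3 117 457 mm⁴.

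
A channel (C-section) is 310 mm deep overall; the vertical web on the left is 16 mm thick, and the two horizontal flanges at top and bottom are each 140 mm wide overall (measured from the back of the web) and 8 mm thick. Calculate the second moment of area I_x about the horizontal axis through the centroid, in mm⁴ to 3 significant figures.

I_x ≈ 8.50 × 10⁷ mm⁴

Treat the section as a set of non-overlapping primitives; coordinates are from the bounding-box lower-left.
Web: 16 × 310, A = 4 960 mm², y = 155 mm, Ī = 39 721 333 mm⁴.
Top flange (beyond web): 124 × 8, A = 992 mm², y = 306 mm, Ī = 5290.7 mm⁴.
Bottom flange (beyond web): 124 × 8, A = 992 mm², y = 4 mm, Ī = 5290.7 mm⁴.
By symmetry the centroid is at mid-height, ȳ = 155 mm.
Transfer each piece to the horizontal axis through the centroid using Ī + A·d² with d = y − 155:
  web: d = 0 mm → contributes +39 721 333 mm⁴
  top flange (beyond web): d = 151 mm → contributes +22 623 883 mm⁴
  bottom flange (beyond web): d = -151 mm → contributes +22 623 883 mm⁴
Total I = 84 969 099 mm⁴.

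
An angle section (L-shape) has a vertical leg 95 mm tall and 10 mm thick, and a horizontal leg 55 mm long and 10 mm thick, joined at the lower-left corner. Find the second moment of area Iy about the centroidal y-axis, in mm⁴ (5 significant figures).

Decompose the section into non-overlapping parts with the origin at the bottom-left of its bounding rectangle.
Vertical leg: 10 × 95, A = 950 mm², x = 5 mm, Ī = 7916.667 mm⁴.
Horizontal leg (remainder): 45 × 10, A = 450 mm², x = 32.5 mm, Ī = 75937.5 mm⁴.
Centroid: x̄ = ΣA·x / ΣA = 13.83929 mm.
Transfer each piece to the centroidal y-axis using Ī + A·d² with d = x − 13.83929:
  vertical leg: d = -8.839286 mm → contributes +82142.99 mm⁴
  horizontal leg (remainder): d = 18.66071 mm → contributes +232637.5 mm⁴
Total I = 314780.5 mm⁴.

Iy ≈ 3.1478 × 10⁵ mm⁴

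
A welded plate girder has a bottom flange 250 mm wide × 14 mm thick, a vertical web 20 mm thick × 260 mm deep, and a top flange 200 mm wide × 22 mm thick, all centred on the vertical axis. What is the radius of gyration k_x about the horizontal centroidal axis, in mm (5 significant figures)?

k_x ≈ 117.60 mm

Split into non-overlapping primitives; take the origin at the lower-left of the bounding box.
Bottom plate: 250 × 14, A = 3 500 mm², y = 7 mm, Ī = 57166.67 mm⁴.
Web plate: 20 × 260, A = 5 200 mm², y = 144 mm, Ī = 29 293 333 mm⁴.
Top plate: 200 × 22, A = 4 400 mm², y = 285 mm, Ī = 177466.7 mm⁴.
Centroid: ȳ = ΣA·y / ΣA = 154.7557 mm.
Transfer each piece to the horizontal centroidal axis using Ī + A·d² with d = y − 154.7557:
  bottom plate: d = -147.7557 mm → contributes +76 468 307 mm⁴
  web plate: d = -10.75573 mm → contributes +29 894 899 mm⁴
  top plate: d = 130.2443 mm → contributes +74 817 180 mm⁴
Total I = 181 180 385 mm⁴.
Radius of gyration: k = √(I/A) = √(181 180 385 / 13 100) = 117.6034 mm.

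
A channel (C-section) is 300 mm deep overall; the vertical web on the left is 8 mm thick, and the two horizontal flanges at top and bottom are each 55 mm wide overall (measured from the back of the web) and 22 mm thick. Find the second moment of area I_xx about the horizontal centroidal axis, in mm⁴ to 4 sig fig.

Split into non-overlapping primitives; take the origin at the lower-left of the bounding box.
Web: 8 × 300, A = 2 400 mm², y = 150 mm, Ī = 18 000 000 mm⁴.
Top flange (beyond web): 47 × 22, A = 1 034 mm², y = 289 mm, Ī = 41704.7 mm⁴.
Bottom flange (beyond web): 47 × 22, A = 1 034 mm², y = 11 mm, Ī = 41704.7 mm⁴.
By symmetry the centroid is at mid-height, ȳ = 150 mm.
Transfer each piece to the horizontal centroidal axis using Ī + A·d² with d = y − 150:
  web: d = 0 mm → contributes +18 000 000 mm⁴
  top flange (beyond web): d = 139 mm → contributes +20 019 619 mm⁴
  bottom flange (beyond web): d = -139 mm → contributes +20 019 619 mm⁴
Total I = 58 039 237 mm⁴.

I_xx ≈ 5.804 × 10⁷ mm⁴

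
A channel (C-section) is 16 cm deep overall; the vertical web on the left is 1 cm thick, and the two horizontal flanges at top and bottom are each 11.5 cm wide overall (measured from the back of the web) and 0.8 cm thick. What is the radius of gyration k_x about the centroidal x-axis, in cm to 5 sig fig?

Split into non-overlapping primitives; take the origin at the lower-left of the bounding box.
Web: 1 × 16, A = 16 cm², y = 8 cm, Ī = 341.3333 cm⁴.
Top flange (beyond web): 10.5 × 0.8, A = 8.4 cm², y = 15.6 cm, Ī = 0.448 cm⁴.
Bottom flange (beyond web): 10.5 × 0.8, A = 8.4 cm², y = 0.4 cm, Ī = 0.448 cm⁴.
By symmetry the centroid is at mid-height, ȳ = 8 cm.
Transfer each piece to the centroidal x-axis using Ī + A·d² with d = y − 8:
  web: d = 0 cm → contributes +341.3333 cm⁴
  top flange (beyond web): d = 7.6 cm → contributes +485.632 cm⁴
  bottom flange (beyond web): d = -7.6 cm → contributes +485.632 cm⁴
Total I = 1312.597 cm⁴.
Radius of gyration: k = √(I/A) = √(1312.597 / 32.8) = 6.325995 cm.

k_x ≈ 6.3260 cm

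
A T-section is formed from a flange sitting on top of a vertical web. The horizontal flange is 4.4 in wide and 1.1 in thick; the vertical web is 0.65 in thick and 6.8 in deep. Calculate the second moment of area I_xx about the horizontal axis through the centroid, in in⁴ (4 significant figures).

Decompose the section into non-overlapping parts with the origin at the bottom-left of its bounding rectangle.
Flange: 4.4 × 1.1, A = 4.84 in², y = 7.35 in, Ī = 0.488033 in⁴.
Web: 0.65 × 6.8, A = 4.42 in², y = 3.4 in, Ī = 17.0317 in⁴.
Centroid: ȳ = ΣA·y / ΣA = 5.46458 in.
Transfer each piece to the horizontal axis through the centroid using Ī + A·d² with d = y − 5.46458:
  flange: d = 1.88542 in → contributes +17.6933 in⁴
  web: d = -2.06458 in → contributes +35.8719 in⁴
Total I = 53.5652 in⁴.

I_xx ≈ 53.57 in⁴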